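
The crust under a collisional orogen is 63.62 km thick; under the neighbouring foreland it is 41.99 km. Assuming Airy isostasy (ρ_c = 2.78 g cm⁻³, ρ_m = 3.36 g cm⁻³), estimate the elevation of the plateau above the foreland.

Excess crust Δ = 63.62 km − 41.99 km = 21.63 km, split between elevation h and root r with h + r = Δ.
Airy balance ρ_c h = (ρ_m − ρ_c) r gives r = h ρ_c/(ρ_m − ρ_c), so h (1 + ρ_c/(ρ_m − ρ_c)) = Δ, i.e. h = Δ (ρ_m − ρ_c)/ρ_m.
h = 21.63 km × 0.58/3.36 = 3.73 km.

3.73 km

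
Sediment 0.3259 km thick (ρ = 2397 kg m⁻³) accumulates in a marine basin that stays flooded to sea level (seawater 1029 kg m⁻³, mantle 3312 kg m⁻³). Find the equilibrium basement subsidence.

Submarine loading: the sediment displaces seawater, and the subsidence is in turn flooded, so s (ρ_m − ρ_w) = t (ρ_sed − ρ_w).
s = 0.3259 km × (2397 − 1029) / (3312 − 1029) = 0.195 km.

0.195 km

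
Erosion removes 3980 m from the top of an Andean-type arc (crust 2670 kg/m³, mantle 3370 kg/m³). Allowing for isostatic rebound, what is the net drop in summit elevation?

827 m

Rebound u = e ρ_c/ρ_m = 3980 m × 2670/3370 = 3153 m.
Net surface drop = e − u = 3980 m − 3153 m = e (ρ_m − ρ_c)/ρ_m = 827 m.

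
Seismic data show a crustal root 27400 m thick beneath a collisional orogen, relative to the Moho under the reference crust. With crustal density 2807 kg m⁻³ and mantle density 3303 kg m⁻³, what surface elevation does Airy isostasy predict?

4840 m

In Airy isostatic equilibrium: ρ_c h = (ρ_m − ρ_c) r.
h = r (ρ_m − ρ_c) / ρ_c = 27400 m × (3303 − 2807) / 2807 = 4840 m.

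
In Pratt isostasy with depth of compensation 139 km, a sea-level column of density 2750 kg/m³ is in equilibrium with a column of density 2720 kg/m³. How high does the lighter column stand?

1.53 km

ρ_ref D = ρ (D + h) → h = D (ρ_ref − ρ)/ρ.
h = 139 km × (2750 − 2720)/2720 = 1.53 km.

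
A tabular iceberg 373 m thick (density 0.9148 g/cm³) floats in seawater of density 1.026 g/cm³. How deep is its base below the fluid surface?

333 m

Draft d = t ρ_obj/ρ_fluid = 373 m × 0.9148/1.026 = 333 m.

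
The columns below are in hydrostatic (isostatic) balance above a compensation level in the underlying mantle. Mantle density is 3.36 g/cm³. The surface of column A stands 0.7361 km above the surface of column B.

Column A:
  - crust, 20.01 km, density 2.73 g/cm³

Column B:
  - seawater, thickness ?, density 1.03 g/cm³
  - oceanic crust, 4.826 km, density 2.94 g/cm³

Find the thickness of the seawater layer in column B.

3.48 km

Take the compensation level at the base of the deeper column (depth z_c below the surface of column A) and equate Σ ρ_i t_i down to z_c; mantle fills any gap and the z_c terms cancel.
Column A: 20.01×2.73 + (z_c − 20.01)×3.36
Column B: 0.7361×0 + x×1.03 + 4.826×2.94 + (z_c − 0.7361 − 4.826 − x)×3.36
The z_c×3.36 term appears on both sides and cancels. Collect the known terms of each column as K = Σ(ρt)_known − 3.36 × (depth of known layers): K_A = 54.6273 − 3.36×20.01 = −12.6063; K_B = 14.18844 − 3.36×(0.7361 + 4.826) = −4.500216.
Balance: K_A = K_B − x×(3.36 − 1.03), so x = (K_B − K_A)/(3.36 − 1.03) = 8.10608/2.33 = 3.48 km.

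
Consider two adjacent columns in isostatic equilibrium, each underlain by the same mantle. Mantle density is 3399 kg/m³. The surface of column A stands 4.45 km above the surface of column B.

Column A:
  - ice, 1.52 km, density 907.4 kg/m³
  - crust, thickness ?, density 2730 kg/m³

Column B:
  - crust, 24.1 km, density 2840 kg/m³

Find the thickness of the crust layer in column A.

37.1 km

Take the compensation level at the base of the deeper column (depth z_c below the surface of column A) and equate Σ ρ_i t_i down to z_c; mantle fills any gap and the z_c terms cancel.
Column A: 1.52×907.4 + x×2730 + (z_c − 1.52 − x)×3399
Column B: 4.45×0 + 24.1×2840 + (z_c − 4.45 − 24.1)×3399
The z_c×3399 term appears on both sides and cancels. Collect the known terms of each column as K = Σ(ρt)_known − 3399 × (depth of known layers): K_A = 1379.248 − 3399×1.52 = −3787.232; K_B = 68444 − 3399×(4.45 + 24.1) = −28597.45.
Balance: K_A − x×(3399 − 2730) = K_B, so x = (K_A − K_B)/(3399 − 2730) = 24810.2/669 = 37.1 km.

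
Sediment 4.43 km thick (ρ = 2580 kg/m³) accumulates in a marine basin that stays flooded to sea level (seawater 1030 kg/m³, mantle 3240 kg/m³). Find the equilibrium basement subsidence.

Submarine loading: the sediment displaces seawater, and the subsidence is in turn flooded, so s (ρ_m − ρ_w) = t (ρ_sed − ρ_w).
s = 4.43 km × (2580 − 1030) / (3240 − 1030) = 3.11 km.

3.11 km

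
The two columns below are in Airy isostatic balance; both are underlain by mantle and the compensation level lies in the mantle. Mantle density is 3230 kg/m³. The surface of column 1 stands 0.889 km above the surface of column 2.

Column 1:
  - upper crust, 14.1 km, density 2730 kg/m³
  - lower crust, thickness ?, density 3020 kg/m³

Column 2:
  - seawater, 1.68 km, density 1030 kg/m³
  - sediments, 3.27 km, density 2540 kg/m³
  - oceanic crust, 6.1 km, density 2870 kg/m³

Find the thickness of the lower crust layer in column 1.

18.9 km

Take the compensation level at the base of the deeper column (depth z_c below the surface of column 1) and equate Σ ρ_i t_i down to z_c; mantle fills any gap and the z_c terms cancel.
Column 1: 14.1×2730 + x×3020 + (z_c − 14.1 − x)×3230
Column 2: 0.889×0 + 1.68×1030 + 3.27×2540 + 6.1×2870 + (z_c − 0.889 − 11.05)×3230
The z_c×3230 term appears on both sides and cancels. Collect the known terms of each column as K = Σ(ρt)_known − 3230 × (depth of known layers): K_1 = 38493 − 3230×14.1 = −7050; K_2 = 27543.2 − 3230×(0.889 + 11.05) = −11019.77.
Balance: K_1 − x×(3230 − 3020) = K_2, so x = (K_1 − K_2)/(3230 − 3020) = 3969.77/210 = 18.9 km.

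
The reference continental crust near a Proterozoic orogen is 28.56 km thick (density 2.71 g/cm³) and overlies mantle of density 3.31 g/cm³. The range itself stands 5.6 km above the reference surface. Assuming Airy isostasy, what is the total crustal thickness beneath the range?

Root depth r = h ρ_c / (ρ_m − ρ_c) = 5.6 km × 2.71 / 0.6 = 25.29 km.
Total thickness = T + h + r = 28.56 km + 5.6 km + 25.29 km = 59.5 km.

59.5 km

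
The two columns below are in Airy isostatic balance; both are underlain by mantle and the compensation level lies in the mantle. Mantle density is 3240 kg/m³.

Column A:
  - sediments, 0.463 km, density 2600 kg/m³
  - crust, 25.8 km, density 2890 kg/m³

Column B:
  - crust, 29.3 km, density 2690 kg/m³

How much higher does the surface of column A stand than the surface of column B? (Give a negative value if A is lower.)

−2.1 km

For any compensation level in the mantle, the mantle terms cancel and isostasy reduces to e = (Σt_A − Σt_B) − (Σ(ρt)_A − Σ(ρt)_B) / ρ_m.
Σt_A = 26.263 km; Σt_B = 29.3 km; Σ(ρt)_A = 75765.8; Σ(ρt)_B = 78817 (in km·kg/m³).
e = (26.263 − 29.3) − (75765.8 − 78817) / 3240 = −2.1 km.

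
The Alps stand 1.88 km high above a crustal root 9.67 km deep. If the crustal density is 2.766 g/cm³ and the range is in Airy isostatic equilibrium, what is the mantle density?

Airy balance: ρ_c h = (ρ_m − ρ_c) r → ρ_m = ρ_c (1 + h/r).
ρ_m = 2.766 × (1 + 1.88 km/9.67 km) = 3.3 g/cm³.

3.3 g/cm³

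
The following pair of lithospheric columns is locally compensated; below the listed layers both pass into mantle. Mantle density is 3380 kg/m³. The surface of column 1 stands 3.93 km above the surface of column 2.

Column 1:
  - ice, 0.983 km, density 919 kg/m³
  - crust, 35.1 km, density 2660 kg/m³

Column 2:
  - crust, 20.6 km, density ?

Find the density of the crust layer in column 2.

Take the compensation level at the base of the deeper column (depth z_c below the surface of column 1) and equate Σ ρ_i t_i down to z_c; mantle fills any gap and the z_c terms cancel.
Column 1: 0.983×919 + 35.1×2660 + (z_c − 36.083)×3380
Column 2: 3.93×0 + 20.6×ρ + (z_c − 3.93 − 20.6)×3380
The z_c×3380 term appears on both sides and cancels. Collect the known terms of each column as K = Σ(ρt)_known − 3380 × (depth of known layers): K_1 = 94269.377 − 3380×36.083 = −27691.163; K_2 = 0 − 3380×(3.93 + 20.6) = −82911.4.
Balance: K_1 = K_2 + 20.6×ρ, so ρ = (K_1 − K_2)/20.6 = 55220.2/20.6 = 2680 kg/m³.

2680 kg/m³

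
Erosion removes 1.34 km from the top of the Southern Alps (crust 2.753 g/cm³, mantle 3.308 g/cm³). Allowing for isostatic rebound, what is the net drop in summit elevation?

Rebound u = e ρ_c/ρ_m = 1.34 km × 2.753/3.308 = 1.115 km.
Net surface drop = e − u = 1.34 km − 1.115 km = e (ρ_m − ρ_c)/ρ_m = 0.225 km.

0.225 km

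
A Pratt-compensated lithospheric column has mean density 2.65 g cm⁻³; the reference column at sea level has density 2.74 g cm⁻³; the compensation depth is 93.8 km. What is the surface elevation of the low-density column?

ρ_ref D = ρ (D + h) → h = D (ρ_ref − ρ)/ρ.
h = 93.8 km × (2.74 − 2.65)/2.65 = 3.19 km.

3.19 km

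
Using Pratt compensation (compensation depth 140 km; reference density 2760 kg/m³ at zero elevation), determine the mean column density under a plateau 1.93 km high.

2720 kg/m³

Pratt balance: ρ_ref D = ρ (D + h).
ρ = ρ_ref D/(D + h) = 2760 × 140 km/(140 km + 1.93 km) = 2720 kg/m³.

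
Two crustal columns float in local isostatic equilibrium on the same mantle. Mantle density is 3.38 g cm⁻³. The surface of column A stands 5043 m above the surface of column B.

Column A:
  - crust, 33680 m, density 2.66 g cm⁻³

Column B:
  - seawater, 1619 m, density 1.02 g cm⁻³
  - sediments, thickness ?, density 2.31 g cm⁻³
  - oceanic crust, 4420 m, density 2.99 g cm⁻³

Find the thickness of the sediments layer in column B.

1550 m

Take the compensation level at the base of the deeper column (depth z_c below the surface of column A) and equate Σ ρ_i t_i down to z_c; mantle fills any gap and the z_c terms cancel.
Column A: 33680×2.66 + (z_c − 33680)×3.38
Column B: 5043×0 + 1619×1.02 + x×2.31 + 4420×2.99 + (z_c − 5043 − 6039 − x)×3.38
The z_c×3.38 term appears on both sides and cancels. Collect the known terms of each column as K = Σ(ρt)_known − 3.38 × (depth of known layers): K_A = 89588.8 − 3.38×33680 = −24249.6; K_B = 14867.18 − 3.38×(5043 + 6039) = −22589.98.
Balance: K_A = K_B − x×(3.38 − 2.31), so x = (K_B − K_A)/(3.38 − 2.31) = 1659.62/1.07 = 1550 m.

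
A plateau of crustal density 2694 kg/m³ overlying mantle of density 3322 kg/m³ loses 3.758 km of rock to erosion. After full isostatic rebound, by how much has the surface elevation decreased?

0.71 km

Rebound u = e ρ_c/ρ_m = 3.758 km × 2694/3322 = 3.048 km.
Net surface drop = e − u = 3.758 km − 3.048 km = e (ρ_m − ρ_c)/ρ_m = 0.71 km.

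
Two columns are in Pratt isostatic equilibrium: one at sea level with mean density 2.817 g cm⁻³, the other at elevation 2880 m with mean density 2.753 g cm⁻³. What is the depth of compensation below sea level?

ρ_ref D = ρ (D + h) → D (ρ_ref − ρ) = ρ h.
D = ρ h/(ρ_ref − ρ) = 2.753 × 2880 m/(2.817 − 2.753) = 124000 m.

124000 m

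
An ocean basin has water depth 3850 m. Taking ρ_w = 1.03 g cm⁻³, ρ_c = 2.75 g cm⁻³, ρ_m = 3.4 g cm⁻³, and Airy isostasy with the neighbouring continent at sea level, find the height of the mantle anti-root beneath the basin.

10200 m

For local isostatic compensation: replacing crust with seawater at the top is compensated by replacing crust with mantle at the base: d (ρ_c − ρ_w) = a (ρ_m − ρ_c).
a = d (ρ_c − ρ_w)/(ρ_m − ρ_c) = 3850 m × 1.72/0.65 = 10200 m.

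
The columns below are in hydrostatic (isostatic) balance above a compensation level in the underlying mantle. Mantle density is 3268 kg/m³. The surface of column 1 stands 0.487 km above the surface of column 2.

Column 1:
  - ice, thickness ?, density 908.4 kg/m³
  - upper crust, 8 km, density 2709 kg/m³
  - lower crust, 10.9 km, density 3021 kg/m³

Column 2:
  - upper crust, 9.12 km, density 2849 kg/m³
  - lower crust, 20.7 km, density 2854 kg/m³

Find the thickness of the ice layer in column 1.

Take the compensation level at the base of the deeper column (depth z_c below the surface of column 1) and equate Σ ρ_i t_i down to z_c; mantle fills any gap and the z_c terms cancel.
Column 1: x×908.4 + 8×2709 + 10.9×3021 + (z_c − 18.9 − x)×3268
Column 2: 0.487×0 + 9.12×2849 + 20.7×2854 + (z_c − 0.487 − 29.82)×3268
The z_c×3268 term appears on both sides and cancels. Collect the known terms of each column as K = Σ(ρt)_known − 3268 × (depth of known layers): K_1 = 54600.9 − 3268×18.9 = −7164.3; K_2 = 85060.68 − 3268×(0.487 + 29.82) = −13982.596.
Balance: K_1 − x×(3268 − 908.4) = K_2, so x = (K_1 − K_2)/(3268 − 908.4) = 6818.3/2359.6 = 2.89 km.

2.89 km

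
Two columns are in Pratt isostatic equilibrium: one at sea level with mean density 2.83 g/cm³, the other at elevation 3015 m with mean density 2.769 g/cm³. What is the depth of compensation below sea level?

ρ_ref D = ρ (D + h) → D (ρ_ref − ρ) = ρ h.
D = ρ h/(ρ_ref − ρ) = 2.769 × 3015 m/(2.83 − 2.769) = 137000 m.

137000 m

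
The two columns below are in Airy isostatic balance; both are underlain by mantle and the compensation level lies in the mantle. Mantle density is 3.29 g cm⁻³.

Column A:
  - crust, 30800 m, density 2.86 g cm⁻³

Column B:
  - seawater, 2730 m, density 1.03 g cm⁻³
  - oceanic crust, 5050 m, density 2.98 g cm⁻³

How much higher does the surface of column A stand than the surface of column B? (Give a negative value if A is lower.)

For any compensation level in the mantle, the mantle terms cancel and isostasy reduces to e = (Σt_A − Σt_B) − (Σ(ρt)_A − Σ(ρt)_B) / ρ_m.
Σt_A = 30800 m; Σt_B = 7780 m; Σ(ρt)_A = 88088; Σ(ρt)_B = 17860.9 (in m·g cm⁻³).
e = (30800 − 7780) − (88088 − 17860.9) / 3.29 = 1670 m.

1670 m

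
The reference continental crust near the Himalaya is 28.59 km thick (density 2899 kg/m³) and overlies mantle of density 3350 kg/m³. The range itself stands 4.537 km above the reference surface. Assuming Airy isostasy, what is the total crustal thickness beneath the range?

Root depth r = h ρ_c / (ρ_m − ρ_c) = 4.537 km × 2899 / 451 = 29.16 km.
Total thickness = T + h + r = 28.59 km + 4.537 km + 29.16 km = 62.3 km.

62.3 km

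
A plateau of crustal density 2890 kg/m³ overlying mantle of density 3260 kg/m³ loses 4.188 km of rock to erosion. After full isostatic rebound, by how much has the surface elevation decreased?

0.475 km

Rebound u = e ρ_c/ρ_m = 4.188 km × 2890/3260 = 3.713 km.
Net surface drop = e − u = 4.188 km − 3.713 km = e (ρ_m − ρ_c)/ρ_m = 0.475 km.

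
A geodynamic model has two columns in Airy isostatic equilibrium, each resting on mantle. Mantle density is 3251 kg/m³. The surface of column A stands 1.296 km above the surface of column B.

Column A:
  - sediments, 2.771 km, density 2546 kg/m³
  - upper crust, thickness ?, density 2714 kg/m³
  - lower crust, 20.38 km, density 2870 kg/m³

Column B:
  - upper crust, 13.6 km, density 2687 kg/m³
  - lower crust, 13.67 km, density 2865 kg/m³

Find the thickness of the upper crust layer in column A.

13.9 km

Take the compensation level at the base of the deeper column (depth z_c below the surface of column A) and equate Σ ρ_i t_i down to z_c; mantle fills any gap and the z_c terms cancel.
Column A: 2.771×2546 + x×2714 + 20.38×2870 + (z_c − 23.151 − x)×3251
Column B: 1.296×0 + 13.6×2687 + 13.67×2865 + (z_c − 1.296 − 27.27)×3251
The z_c×3251 term appears on both sides and cancels. Collect the known terms of each column as K = Σ(ρt)_known − 3251 × (depth of known layers): K_A = 65545.566 − 3251×23.151 = −9718.335; K_B = 75707.75 − 3251×(1.296 + 27.27) = −17160.316.
Balance: K_A − x×(3251 − 2714) = K_B, so x = (K_A − K_B)/(3251 − 2714) = 7441.98/537 = 13.9 km.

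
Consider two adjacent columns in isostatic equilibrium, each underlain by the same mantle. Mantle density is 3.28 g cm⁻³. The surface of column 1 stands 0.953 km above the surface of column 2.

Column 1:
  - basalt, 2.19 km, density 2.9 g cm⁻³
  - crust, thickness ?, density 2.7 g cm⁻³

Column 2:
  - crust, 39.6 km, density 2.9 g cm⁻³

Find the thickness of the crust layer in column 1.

Take the compensation level at the base of the deeper column (depth z_c below the surface of column 1) and equate Σ ρ_i t_i down to z_c; mantle fills any gap and the z_c terms cancel.
Column 1: 2.19×2.9 + x×2.7 + (z_c − 2.19 − x)×3.28
Column 2: 0.953×0 + 39.6×2.9 + (z_c − 0.953 − 39.6)×3.28
The z_c×3.28 term appears on both sides and cancels. Collect the known terms of each column as K = Σ(ρt)_known − 3.28 × (depth of known layers): K_1 = 6.351 − 3.28×2.19 = −0.8322; K_2 = 114.84 − 3.28×(0.953 + 39.6) = −18.17384.
Balance: K_1 − x×(3.28 − 2.7) = K_2, so x = (K_1 − K_2)/(3.28 − 2.7) = 17.3416/0.58 = 29.9 km.

29.9 km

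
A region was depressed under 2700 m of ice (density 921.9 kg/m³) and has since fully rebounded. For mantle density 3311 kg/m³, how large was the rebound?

752 m

Removing the load lets mantle flow back in; uplift u satisfies ρ_ice t = ρ_m u.
u = t ρ_ice/ρ_m = 2700 m × 921.9/3311 = 752 m.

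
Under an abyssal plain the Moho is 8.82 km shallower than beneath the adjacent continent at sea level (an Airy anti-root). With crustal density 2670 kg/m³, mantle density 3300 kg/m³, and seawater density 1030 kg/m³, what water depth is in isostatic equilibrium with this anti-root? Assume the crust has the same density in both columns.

3.39 km

Replacing a thickness d of crust by seawater at the top must be balanced by replacing crust with mantle at the base: d (ρ_c − ρ_w) = a (ρ_m − ρ_c).
d = a (ρ_m − ρ_c)/(ρ_c − ρ_w) = 8.82 km × 630/1640 = 3.39 km.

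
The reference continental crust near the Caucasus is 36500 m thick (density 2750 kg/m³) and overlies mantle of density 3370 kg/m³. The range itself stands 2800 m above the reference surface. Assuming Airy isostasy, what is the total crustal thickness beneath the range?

Root depth r = h ρ_c / (ρ_m − ρ_c) = 2800 m × 2750 / 620 = 12420 m.
Total thickness = T + h + r = 36500 m + 2800 m + 12420 m = 51700 m.

51700 m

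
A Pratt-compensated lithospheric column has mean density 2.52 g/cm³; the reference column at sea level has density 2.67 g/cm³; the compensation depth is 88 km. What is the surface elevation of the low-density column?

ρ_ref D = ρ (D + h) → h = D (ρ_ref − ρ)/ρ.
h = 88 km × (2.67 − 2.52)/2.52 = 5.24 km.

5.24 km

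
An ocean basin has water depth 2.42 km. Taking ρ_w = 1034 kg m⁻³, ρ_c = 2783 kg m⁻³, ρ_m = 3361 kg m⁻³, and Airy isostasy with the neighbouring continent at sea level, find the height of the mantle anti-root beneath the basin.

Isostatic balance requires: replacing crust with seawater at the top is compensated by replacing crust with mantle at the base: d (ρ_c − ρ_w) = a (ρ_m − ρ_c).
a = d (ρ_c − ρ_w)/(ρ_m − ρ_c) = 2.42 km × 1749/578 = 7.32 km.

7.32 km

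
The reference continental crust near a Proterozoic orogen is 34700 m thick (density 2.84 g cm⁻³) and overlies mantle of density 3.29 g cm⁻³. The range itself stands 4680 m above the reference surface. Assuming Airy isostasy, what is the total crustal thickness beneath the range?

Root depth r = h ρ_c / (ρ_m − ρ_c) = 4680 m × 2.84 / 0.45 = 29540 m.
Total thickness = T + h + r = 34700 m + 4680 m + 29540 m = 68900 m.

68900 m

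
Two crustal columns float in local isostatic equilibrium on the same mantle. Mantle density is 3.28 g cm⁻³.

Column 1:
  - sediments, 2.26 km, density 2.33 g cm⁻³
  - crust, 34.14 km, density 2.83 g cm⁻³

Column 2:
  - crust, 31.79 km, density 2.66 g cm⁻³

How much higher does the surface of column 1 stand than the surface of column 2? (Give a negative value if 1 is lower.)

−0.671 km

For any compensation level in the mantle, the mantle terms cancel and isostasy reduces to e = (Σt_1 − Σt_2) − (Σ(ρt)_1 − Σ(ρt)_2) / ρ_m.
Σt_1 = 36.4 km; Σt_2 = 31.79 km; Σ(ρt)_1 = 101.882; Σ(ρt)_2 = 84.5614 (in km·g cm⁻³).
e = (36.4 − 31.79) − (101.882 − 84.5614) / 3.28 = −0.671 km.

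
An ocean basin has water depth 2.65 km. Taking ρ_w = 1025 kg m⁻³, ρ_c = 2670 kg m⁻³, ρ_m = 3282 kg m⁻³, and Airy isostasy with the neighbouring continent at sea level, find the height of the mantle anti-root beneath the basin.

In Airy isostatic equilibrium: replacing crust with seawater at the top is compensated by replacing crust with mantle at the base: d (ρ_c − ρ_w) = a (ρ_m − ρ_c).
a = d (ρ_c − ρ_w)/(ρ_m − ρ_c) = 2.65 km × 1645/612 = 7.12 km.

7.12 km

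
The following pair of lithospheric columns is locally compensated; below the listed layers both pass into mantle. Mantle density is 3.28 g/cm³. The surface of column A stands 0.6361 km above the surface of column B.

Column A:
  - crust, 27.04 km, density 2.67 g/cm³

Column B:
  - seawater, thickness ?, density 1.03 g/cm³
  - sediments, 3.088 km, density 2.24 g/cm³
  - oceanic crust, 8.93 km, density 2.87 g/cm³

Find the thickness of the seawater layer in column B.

Take the compensation level at the base of the deeper column (depth z_c below the surface of column A) and equate Σ ρ_i t_i down to z_c; mantle fills any gap and the z_c terms cancel.
Column A: 27.04×2.67 + (z_c − 27.04)×3.28
Column B: 0.6361×0 + x×1.03 + 3.088×2.24 + 8.93×2.87 + (z_c − 0.6361 − 12.018 − x)×3.28
The z_c×3.28 term appears on both sides and cancels. Collect the known terms of each column as K = Σ(ρt)_known − 3.28 × (depth of known layers): K_A = 72.1968 − 3.28×27.04 = −16.4944; K_B = 32.54622 − 3.28×(0.6361 + 12.018) = −8.959228.
Balance: K_A = K_B − x×(3.28 − 1.03), so x = (K_B − K_A)/(3.28 − 1.03) = 7.53517/2.25 = 3.35 km.

3.35 km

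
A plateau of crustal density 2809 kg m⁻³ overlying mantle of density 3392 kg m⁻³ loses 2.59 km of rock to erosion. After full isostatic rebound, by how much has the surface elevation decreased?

0.445 km

Rebound u = e ρ_c/ρ_m = 2.59 km × 2809/3392 = 2.145 km.
Net surface drop = e − u = 2.59 km − 2.145 km = e (ρ_m − ρ_c)/ρ_m = 0.445 km.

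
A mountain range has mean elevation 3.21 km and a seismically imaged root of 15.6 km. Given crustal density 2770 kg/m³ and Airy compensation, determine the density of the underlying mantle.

Airy balance: ρ_c h = (ρ_m − ρ_c) r → ρ_m = ρ_c (1 + h/r).
ρ_m = 2770 × (1 + 3.21 km/15.6 km) = 3340 kg/m³.

3340 kg/m³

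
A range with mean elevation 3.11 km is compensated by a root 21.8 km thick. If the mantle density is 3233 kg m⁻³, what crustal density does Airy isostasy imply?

2830 kg m⁻³

ρ_c h = (ρ_m − ρ_c) r → ρ_c (h + r) = ρ_m r → ρ_c = ρ_m r / (h + r).
ρ_c = 3233 × 21.8 km / (3.11 km + 21.8 km) = 2830 kg m⁻³.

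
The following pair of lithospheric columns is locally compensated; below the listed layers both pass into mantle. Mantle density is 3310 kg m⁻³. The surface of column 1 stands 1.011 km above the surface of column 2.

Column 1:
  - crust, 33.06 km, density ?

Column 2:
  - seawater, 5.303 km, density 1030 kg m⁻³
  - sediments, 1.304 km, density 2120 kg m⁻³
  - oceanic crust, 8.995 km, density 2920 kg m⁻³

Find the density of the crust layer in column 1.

Take the compensation level at the base of the deeper column (depth z_c below the surface of column 1) and equate Σ ρ_i t_i down to z_c; mantle fills any gap and the z_c terms cancel.
Column 1: 33.06×ρ + (z_c − 33.06)×3310
Column 2: 1.011×0 + 5.303×1030 + 1.304×2120 + 8.995×2920 + (z_c − 1.011 − 15.602)×3310
The z_c×3310 term appears on both sides and cancels. Collect the known terms of each column as K = Σ(ρt)_known − 3310 × (depth of known layers): K_1 = 0 − 3310×33.06 = −109428.6; K_2 = 34491.97 − 3310×(1.011 + 15.602) = −20497.06.
Balance: K_1 + 33.06×ρ = K_2, so ρ = (K_2 − K_1)/33.06 = 88931.5/33.06 = 2690 kg m⁻³.

2690 kg m⁻³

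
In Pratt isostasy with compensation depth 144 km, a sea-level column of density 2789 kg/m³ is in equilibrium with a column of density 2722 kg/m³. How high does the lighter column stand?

3.54 km

ρ_ref D = ρ (D + h) → h = D (ρ_ref − ρ)/ρ.
h = 144 km × (2789 − 2722)/2722 = 3.54 km.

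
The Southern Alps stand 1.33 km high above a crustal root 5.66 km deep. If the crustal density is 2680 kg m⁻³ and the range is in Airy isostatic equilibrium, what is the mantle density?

3310 kg m⁻³

Airy balance: ρ_c h = (ρ_m − ρ_c) r → ρ_m = ρ_c (1 + h/r).
ρ_m = 2680 × (1 + 1.33 km/5.66 km) = 3310 kg m⁻³.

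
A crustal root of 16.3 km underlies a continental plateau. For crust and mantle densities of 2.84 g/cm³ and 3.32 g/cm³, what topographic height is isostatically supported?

2.75 km

For local isostatic compensation: ρ_c h = (ρ_m − ρ_c) r.
h = r (ρ_m − ρ_c) / ρ_c = 16.3 km × (3.32 − 2.84) / 2.84 = 2.75 km.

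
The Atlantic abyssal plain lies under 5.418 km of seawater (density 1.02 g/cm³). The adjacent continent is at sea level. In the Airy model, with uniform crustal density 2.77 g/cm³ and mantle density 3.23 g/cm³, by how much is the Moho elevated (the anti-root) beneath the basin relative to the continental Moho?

20.6 km

By Archimedes' principle applied to the lithosphere: replacing crust with seawater at the top is compensated by replacing crust with mantle at the base: d (ρ_c − ρ_w) = a (ρ_m − ρ_c).
a = d (ρ_c − ρ_w)/(ρ_m − ρ_c) = 5.418 km × 1.75/0.46 = 20.6 km.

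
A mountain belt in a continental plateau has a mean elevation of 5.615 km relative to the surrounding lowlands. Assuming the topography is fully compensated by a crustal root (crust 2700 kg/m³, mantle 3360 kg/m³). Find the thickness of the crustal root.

23 km

In Airy isostatic equilibrium: the weight of the topography is balanced by the buoyancy of the root, ρ_c h = (ρ_m − ρ_c) r.
r = h · ρ_c / (ρ_m − ρ_c) = 5.615 km × 2700 / (3360 − 2700) = 23 km.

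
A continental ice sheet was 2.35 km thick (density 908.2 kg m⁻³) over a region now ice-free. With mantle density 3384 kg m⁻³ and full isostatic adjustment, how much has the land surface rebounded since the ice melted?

Removing the load lets mantle flow back in; uplift u satisfies ρ_ice t = ρ_m u.
u = t ρ_ice/ρ_m = 2.35 km × 908.2/3384 = 0.631 km.

0.631 km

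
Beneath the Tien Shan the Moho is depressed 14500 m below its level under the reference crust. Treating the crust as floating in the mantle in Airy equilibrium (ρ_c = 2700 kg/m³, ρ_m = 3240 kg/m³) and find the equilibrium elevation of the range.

2900 m

For local isostatic compensation: ρ_c h = (ρ_m − ρ_c) r.
h = r (ρ_m − ρ_c) / ρ_c = 14500 m × (3240 − 2700) / 2700 = 2900 m.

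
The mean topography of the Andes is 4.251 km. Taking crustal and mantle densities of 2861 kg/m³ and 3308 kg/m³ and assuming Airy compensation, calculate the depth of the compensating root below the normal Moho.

27.2 km

By Archimedes' principle applied to the lithosphere: the weight of the topography is balanced by the buoyancy of the root, ρ_c h = (ρ_m − ρ_c) r.
r = h · ρ_c / (ρ_m − ρ_c) = 4.251 km × 2861 / (3308 − 2861) = 27.2 km.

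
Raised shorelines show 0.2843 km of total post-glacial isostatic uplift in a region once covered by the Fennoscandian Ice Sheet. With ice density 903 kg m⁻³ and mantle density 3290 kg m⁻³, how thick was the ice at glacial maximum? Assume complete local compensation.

u = t ρ_ice/ρ_m → t = u ρ_m/ρ_ice = 0.2843 km × 3290/903 = 1.04 km.

1.04 km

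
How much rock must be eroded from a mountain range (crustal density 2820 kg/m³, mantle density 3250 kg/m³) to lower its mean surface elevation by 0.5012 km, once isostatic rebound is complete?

3.79 km

Net drop Δ = e − u = e − e ρ_c/ρ_m = e (ρ_m − ρ_c)/ρ_m.
e = Δ ρ_m/(ρ_m − ρ_c) = 0.5012 km × 3250/430 = 3.79 km.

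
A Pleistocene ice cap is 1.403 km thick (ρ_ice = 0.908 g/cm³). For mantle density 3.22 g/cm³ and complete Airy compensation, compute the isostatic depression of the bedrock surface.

0.396 km

Balancing pressure at the compensation depth: the ice load ρ_ice t is balanced by mantle displaced below, ρ_m s.
s = t ρ_ice / ρ_m = 1.403 km × 0.908/3.22 = 0.396 km.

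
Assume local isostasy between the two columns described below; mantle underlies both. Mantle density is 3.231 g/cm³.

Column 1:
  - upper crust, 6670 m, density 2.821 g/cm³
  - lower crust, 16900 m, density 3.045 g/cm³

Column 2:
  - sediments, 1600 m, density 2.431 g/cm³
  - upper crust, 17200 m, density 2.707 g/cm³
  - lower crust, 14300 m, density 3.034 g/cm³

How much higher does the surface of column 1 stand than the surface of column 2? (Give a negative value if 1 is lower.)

For any compensation level in the mantle, the mantle terms cancel and isostasy reduces to e = (Σt_1 − Σt_2) − (Σ(ρt)_1 − Σ(ρt)_2) / ρ_m.
Σt_1 = 23570 m; Σt_2 = 33100 m; Σ(ρt)_1 = 70276.57; Σ(ρt)_2 = 93836.2 (in m·g/cm³).
e = (23570 − 33100) − (70276.57 − 93836.2) / 3.231 = −2240 m.

−2240 m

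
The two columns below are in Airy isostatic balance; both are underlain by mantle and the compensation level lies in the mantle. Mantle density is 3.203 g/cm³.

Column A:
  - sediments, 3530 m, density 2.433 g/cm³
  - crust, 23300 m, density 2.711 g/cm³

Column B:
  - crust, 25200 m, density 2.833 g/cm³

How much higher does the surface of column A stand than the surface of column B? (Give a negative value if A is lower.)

1520 m

For any compensation level in the mantle, the mantle terms cancel and isostasy reduces to e = (Σt_A − Σt_B) − (Σ(ρt)_A − Σ(ρt)_B) / ρ_m.
Σt_A = 26830 m; Σt_B = 25200 m; Σ(ρt)_A = 71754.79; Σ(ρt)_B = 71391.6 (in m·g/cm³).
e = (26830 − 25200) − (71754.79 − 71391.6) / 3.203 = 1520 m.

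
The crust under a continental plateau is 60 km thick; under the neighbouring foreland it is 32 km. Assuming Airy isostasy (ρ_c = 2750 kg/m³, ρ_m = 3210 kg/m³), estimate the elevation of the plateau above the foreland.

Excess crust Δ = 60 km − 32 km = 28 km, split between elevation h and root r with h + r = Δ.
Airy balance ρ_c h = (ρ_m − ρ_c) r gives r = h ρ_c/(ρ_m − ρ_c), so h (1 + ρ_c/(ρ_m − ρ_c)) = Δ, i.e. h = Δ (ρ_m − ρ_c)/ρ_m.
h = 28 km × 460/3210 = 4.01 km.

4.01 km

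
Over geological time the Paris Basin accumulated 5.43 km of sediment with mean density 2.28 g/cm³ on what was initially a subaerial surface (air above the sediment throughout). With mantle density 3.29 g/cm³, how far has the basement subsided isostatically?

3.76 km

Subaerial load: s = t ρ_sed / ρ_m = 5.43 km × 2.28/3.29 = 3.76 km.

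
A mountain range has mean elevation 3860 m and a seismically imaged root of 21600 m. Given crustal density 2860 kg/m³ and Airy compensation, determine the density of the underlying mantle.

3370 kg/m³

Airy balance: ρ_c h = (ρ_m − ρ_c) r → ρ_m = ρ_c (1 + h/r).
ρ_m = 2860 × (1 + 3860 m/21600 m) = 3370 kg/m³.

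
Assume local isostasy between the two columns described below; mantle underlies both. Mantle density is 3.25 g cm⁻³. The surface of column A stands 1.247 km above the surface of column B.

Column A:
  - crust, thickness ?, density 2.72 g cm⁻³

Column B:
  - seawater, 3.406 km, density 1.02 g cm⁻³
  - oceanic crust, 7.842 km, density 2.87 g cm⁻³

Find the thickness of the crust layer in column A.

Take the compensation level at the base of the deeper column (depth z_c below the surface of column A) and equate Σ ρ_i t_i down to z_c; mantle fills any gap and the z_c terms cancel.
Column A: x×2.72 + (z_c − 0 − x)×3.25
Column B: 1.247×0 + 3.406×1.02 + 7.842×2.87 + (z_c − 1.247 − 11.248)×3.25
The z_c×3.25 term appears on both sides and cancels. Collect the known terms of each column as K = Σ(ρt)_known − 3.25 × (depth of known layers): K_A = 0 − 3.25×0 = 0; K_B = 25.98066 − 3.25×(1.247 + 11.248) = −14.62809.
Balance: K_A − x×(3.25 − 2.72) = K_B, so x = (K_A − K_B)/(3.25 − 2.72) = 14.6281/0.53 = 27.6 km.

27.6 km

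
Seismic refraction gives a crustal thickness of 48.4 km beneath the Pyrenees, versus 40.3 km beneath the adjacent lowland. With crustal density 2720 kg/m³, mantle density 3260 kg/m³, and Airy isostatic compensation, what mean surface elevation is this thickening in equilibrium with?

Excess crust Δ = 48.4 km − 40.3 km = 8.1 km, split between elevation h and root r with h + r = Δ.
Airy balance ρ_c h = (ρ_m − ρ_c) r gives r = h ρ_c/(ρ_m − ρ_c), so h (1 + ρ_c/(ρ_m − ρ_c)) = Δ, i.e. h = Δ (ρ_m − ρ_c)/ρ_m.
h = 8.1 km × 540/3260 = 1.34 km.

1.34 km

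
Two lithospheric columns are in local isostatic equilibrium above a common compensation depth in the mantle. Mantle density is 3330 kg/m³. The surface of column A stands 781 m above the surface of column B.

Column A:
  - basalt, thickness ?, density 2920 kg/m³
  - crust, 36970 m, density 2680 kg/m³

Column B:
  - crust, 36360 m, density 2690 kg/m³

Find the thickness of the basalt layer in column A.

4490 m

Take the compensation level at the base of the deeper column (depth z_c below the surface of column A) and equate Σ ρ_i t_i down to z_c; mantle fills any gap and the z_c terms cancel.
Column A: x×2920 + 36970×2680 + (z_c − 36970 − x)×3330
Column B: 781×0 + 36360×2690 + (z_c − 781 − 36360)×3330
The z_c×3330 term appears on both sides and cancels. Collect the known terms of each column as K = Σ(ρt)_known − 3330 × (depth of known layers): K_A = 99079600 − 3330×36970 = −24030500; K_B = 97808400 − 3330×(781 + 36360) = −25871130.
Balance: K_A − x×(3330 − 2920) = K_B, so x = (K_A − K_B)/(3330 − 2920) = 1840630/410 = 4490 m.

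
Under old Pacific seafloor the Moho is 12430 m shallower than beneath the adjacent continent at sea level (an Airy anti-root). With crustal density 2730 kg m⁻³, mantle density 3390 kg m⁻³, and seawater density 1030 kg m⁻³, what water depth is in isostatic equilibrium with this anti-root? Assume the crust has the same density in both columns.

4830 m

Replacing a thickness d of crust by seawater at the top must be balanced by replacing crust with mantle at the base: d (ρ_c − ρ_w) = a (ρ_m − ρ_c).
d = a (ρ_m − ρ_c)/(ρ_c − ρ_w) = 12430 m × 660/1700 = 4830 m.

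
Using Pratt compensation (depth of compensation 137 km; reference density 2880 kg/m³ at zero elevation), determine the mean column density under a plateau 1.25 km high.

Pratt balance: ρ_ref D = ρ (D + h).
ρ = ρ_ref D/(D + h) = 2880 × 137 km/(137 km + 1.25 km) = 2850 kg/m³.

2850 kg/m³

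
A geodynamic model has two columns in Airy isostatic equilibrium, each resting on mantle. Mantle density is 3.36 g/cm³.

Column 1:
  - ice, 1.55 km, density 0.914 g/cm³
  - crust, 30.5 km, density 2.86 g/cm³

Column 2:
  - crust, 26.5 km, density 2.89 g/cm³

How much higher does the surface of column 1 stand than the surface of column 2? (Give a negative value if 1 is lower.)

1.96 km

For any compensation level in the mantle, the mantle terms cancel and isostasy reduces to e = (Σt_1 − Σt_2) − (Σ(ρt)_1 − Σ(ρt)_2) / ρ_m.
Σt_1 = 32.05 km; Σt_2 = 26.5 km; Σ(ρt)_1 = 88.6467; Σ(ρt)_2 = 76.585 (in km·g/cm³).
e = (32.05 − 26.5) − (88.6467 − 76.585) / 3.36 = 1.96 km.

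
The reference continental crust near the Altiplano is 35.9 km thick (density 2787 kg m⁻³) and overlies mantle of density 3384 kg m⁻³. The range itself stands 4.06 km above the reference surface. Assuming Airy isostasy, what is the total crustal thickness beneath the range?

58.9 km

Root depth r = h ρ_c / (ρ_m − ρ_c) = 4.06 km × 2787 / 597 = 18.95 km.
Total thickness = T + h + r = 35.9 km + 4.06 km + 18.95 km = 58.9 km.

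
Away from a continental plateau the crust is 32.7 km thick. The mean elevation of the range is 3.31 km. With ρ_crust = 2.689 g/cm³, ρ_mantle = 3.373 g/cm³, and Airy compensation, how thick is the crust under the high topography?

Root depth r = h ρ_c / (ρ_m − ρ_c) = 3.31 km × 2.689 / 0.684 = 13.01 km.
Total thickness = T + h + r = 32.7 km + 3.31 km + 13.01 km = 49 km.

49 km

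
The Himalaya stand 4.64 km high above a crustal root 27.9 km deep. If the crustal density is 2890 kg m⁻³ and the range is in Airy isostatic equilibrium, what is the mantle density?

Airy balance: ρ_c h = (ρ_m − ρ_c) r → ρ_m = ρ_c (1 + h/r).
ρ_m = 2890 × (1 + 4.64 km/27.9 km) = 3370 kg m⁻³.

3370 kg m⁻³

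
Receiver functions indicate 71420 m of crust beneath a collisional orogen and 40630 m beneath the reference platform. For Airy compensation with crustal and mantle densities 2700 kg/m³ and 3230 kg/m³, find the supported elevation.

Excess crust Δ = 71420 m − 40630 m = 30790 m, split between elevation h and root r with h + r = Δ.
Airy balance ρ_c h = (ρ_m − ρ_c) r gives r = h ρ_c/(ρ_m − ρ_c), so h (1 + ρ_c/(ρ_m − ρ_c)) = Δ, i.e. h = Δ (ρ_m − ρ_c)/ρ_m.
h = 30790 m × 530/3230 = 5050 m.

5050 m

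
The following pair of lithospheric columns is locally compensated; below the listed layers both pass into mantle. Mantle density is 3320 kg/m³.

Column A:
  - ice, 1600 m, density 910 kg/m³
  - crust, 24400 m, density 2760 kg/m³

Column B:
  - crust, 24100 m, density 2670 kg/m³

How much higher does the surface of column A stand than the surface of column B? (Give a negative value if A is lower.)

559 m

For any compensation level in the mantle, the mantle terms cancel and isostasy reduces to e = (Σt_A − Σt_B) − (Σ(ρt)_A − Σ(ρt)_B) / ρ_m.
Σt_A = 26000 m; Σt_B = 24100 m; Σ(ρt)_A = 68800000; Σ(ρt)_B = 64347000 (in m·kg/m³).
e = (26000 − 24100) − (68800000 − 64347000) / 3320 = 559 m.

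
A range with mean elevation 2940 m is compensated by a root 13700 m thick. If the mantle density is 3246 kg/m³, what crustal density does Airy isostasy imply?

2670 kg/m³

ρ_c h = (ρ_m − ρ_c) r → ρ_c (h + r) = ρ_m r → ρ_c = ρ_m r / (h + r).
ρ_c = 3246 × 13700 m / (2940 m + 13700 m) = 2670 kg/m³.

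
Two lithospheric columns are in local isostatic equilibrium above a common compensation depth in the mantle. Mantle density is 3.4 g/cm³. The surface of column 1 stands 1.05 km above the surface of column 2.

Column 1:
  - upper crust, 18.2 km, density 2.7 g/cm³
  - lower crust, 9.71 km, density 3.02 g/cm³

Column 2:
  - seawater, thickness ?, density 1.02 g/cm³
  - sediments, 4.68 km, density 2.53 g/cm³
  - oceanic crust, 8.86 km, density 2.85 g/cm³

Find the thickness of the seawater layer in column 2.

Take the compensation level at the base of the deeper column (depth z_c below the surface of column 1) and equate Σ ρ_i t_i down to z_c; mantle fills any gap and the z_c terms cancel.
Column 1: 18.2×2.7 + 9.71×3.02 + (z_c − 27.91)×3.4
Column 2: 1.05×0 + x×1.02 + 4.68×2.53 + 8.86×2.85 + (z_c − 1.05 − 13.54 − x)×3.4
The z_c×3.4 term appears on both sides and cancels. Collect the known terms of each column as K = Σ(ρt)_known − 3.4 × (depth of known layers): K_1 = 78.4642 − 3.4×27.91 = −16.4298; K_2 = 37.0914 − 3.4×(1.05 + 13.54) = −12.5146.
Balance: K_1 = K_2 − x×(3.4 − 1.02), so x = (K_2 − K_1)/(3.4 − 1.02) = 3.9152/2.38 = 1.65 km.

1.65 km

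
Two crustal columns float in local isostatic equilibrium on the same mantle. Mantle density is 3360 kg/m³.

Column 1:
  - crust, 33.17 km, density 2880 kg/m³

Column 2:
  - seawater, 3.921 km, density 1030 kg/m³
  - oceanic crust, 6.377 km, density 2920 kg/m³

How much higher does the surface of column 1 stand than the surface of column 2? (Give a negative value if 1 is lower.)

1.18 km

For any compensation level in the mantle, the mantle terms cancel and isostasy reduces to e = (Σt_1 − Σt_2) − (Σ(ρt)_1 − Σ(ρt)_2) / ρ_m.
Σt_1 = 33.17 km; Σt_2 = 10.298 km; Σ(ρt)_1 = 95529.6; Σ(ρt)_2 = 22659.47 (in km·kg/m³).
e = (33.17 − 10.298) − (95529.6 − 22659.47) / 3360 = 1.18 km.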